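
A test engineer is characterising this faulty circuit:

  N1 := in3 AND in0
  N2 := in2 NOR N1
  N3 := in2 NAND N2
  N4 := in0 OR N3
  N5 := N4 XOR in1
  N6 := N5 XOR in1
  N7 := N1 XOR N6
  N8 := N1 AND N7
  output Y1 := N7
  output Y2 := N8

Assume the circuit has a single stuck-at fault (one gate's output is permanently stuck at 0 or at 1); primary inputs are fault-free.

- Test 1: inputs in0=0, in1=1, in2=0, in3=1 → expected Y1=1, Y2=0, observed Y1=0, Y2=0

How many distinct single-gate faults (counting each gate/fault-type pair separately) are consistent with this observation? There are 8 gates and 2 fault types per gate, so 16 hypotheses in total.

Fault-free: N1=0, N2=1, N3=1, N4=1, N5=0, N6=1, N7=1, N8=0 → Y1=1, Y2=0. Observed Y1=0, Y2=0.
  N1: stuck-at-1 ✓; others ✗
  N2: none of the 2 fault types match ✗
  N3: stuck-at-0 ✓; others ✗
  N4: stuck-at-0 ✓; others ✗
  N5: stuck-at-1 ✓; others ✗
  N6: stuck-at-0 ✓; others ✗
  N7: stuck-at-0 ✓; others ✗
  N8: none of the 2 fault types match ✗
Consistent faults: {N1 stuck-at-1, N3 stuck-at-0, N4 stuck-at-0, N5 stuck-at-1, N6 stuck-at-0, N7 stuck-at-0} — 6 in all.

6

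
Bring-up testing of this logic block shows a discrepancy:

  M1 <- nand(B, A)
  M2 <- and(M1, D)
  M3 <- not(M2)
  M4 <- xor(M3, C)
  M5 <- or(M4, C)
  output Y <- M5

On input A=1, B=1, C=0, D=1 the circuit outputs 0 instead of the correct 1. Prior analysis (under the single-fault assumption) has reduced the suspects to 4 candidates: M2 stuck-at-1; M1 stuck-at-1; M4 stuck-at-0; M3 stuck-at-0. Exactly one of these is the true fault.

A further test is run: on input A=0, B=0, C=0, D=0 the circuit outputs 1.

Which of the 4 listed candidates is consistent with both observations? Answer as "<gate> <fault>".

M1 stuck-at-1

Evaluate each candidate on input A=0, B=0, C=0, D=0:
  M2 stuck-at-1: M1=1, M2=1 [stuck-at-1], M3=0, M4=0, M5=0 → 0 — eliminated
  M1 stuck-at-1: M1=1 [stuck-at-1], M2=0, M3=1, M4=1, M5=1 → 1 — matches
  M4 stuck-at-0: M1=1, M2=0, M3=1, M4=0 [stuck-at-0], M5=0 → 0 — eliminated
  M3 stuck-at-0: M1=1, M2=0, M3=0 [stuck-at-0], M4=0, M5=0 → 0 — eliminated
Only M1 stuck-at-1 reproduces the observed 1.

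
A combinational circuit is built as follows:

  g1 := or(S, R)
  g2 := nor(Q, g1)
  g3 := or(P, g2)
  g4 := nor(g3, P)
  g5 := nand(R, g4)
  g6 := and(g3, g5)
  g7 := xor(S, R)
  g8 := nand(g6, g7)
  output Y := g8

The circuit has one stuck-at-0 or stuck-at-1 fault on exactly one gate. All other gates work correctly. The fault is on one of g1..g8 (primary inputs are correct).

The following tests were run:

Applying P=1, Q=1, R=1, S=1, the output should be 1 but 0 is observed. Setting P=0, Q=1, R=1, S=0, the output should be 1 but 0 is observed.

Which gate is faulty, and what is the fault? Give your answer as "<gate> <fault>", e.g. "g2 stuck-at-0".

g8 stuck-at-0

Fault-free values for test 1 (P=1, Q=1, R=1, S=1): g1=1, g2=0, g3=1, g4=0, g5=1, g6=1, g7=0, g8=1, giving Y=1. Observed 0.
Test 1: faults giving observed 0 are {g7 stuck-at-1, g8 stuck-at-0}.
Test 2 (P=0, Q=1, R=1, S=0): fault-free g1=1, g2=0, g3=0, g4=1, g5=0, g6=0, g7=1, g8=1 → 1; observed 0. Eliminates g7 stuck-at-1.
Only g8 stuck-at-0 is consistent with every test.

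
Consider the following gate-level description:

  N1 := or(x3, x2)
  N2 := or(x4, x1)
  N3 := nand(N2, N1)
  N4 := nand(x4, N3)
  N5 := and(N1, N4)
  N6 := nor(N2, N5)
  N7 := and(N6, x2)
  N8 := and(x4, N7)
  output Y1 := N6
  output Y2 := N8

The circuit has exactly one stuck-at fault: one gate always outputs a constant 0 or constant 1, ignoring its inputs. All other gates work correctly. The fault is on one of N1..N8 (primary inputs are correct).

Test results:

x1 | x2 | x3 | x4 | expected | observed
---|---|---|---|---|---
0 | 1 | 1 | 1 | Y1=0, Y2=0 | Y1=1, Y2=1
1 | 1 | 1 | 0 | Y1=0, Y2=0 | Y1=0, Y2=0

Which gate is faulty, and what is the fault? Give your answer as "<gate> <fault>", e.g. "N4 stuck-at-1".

Fault-free values for test 1 (x1=0, x2=1, x3=1, x4=1): N1=1, N2=1, N3=0, N4=1, N5=1, N6=0, N7=0, N8=0, giving Y1=0, Y2=0. Observed Y1=1, Y2=1.
Test 1: faults giving observed Y1=1, Y2=1 are {N2 stuck-at-0, N6 stuck-at-1}.
Test 2 (x1=1, x2=1, x3=1, x4=0): fault-free N1=1, N2=1, N3=0, N4=1, N5=1, N6=0, N7=0, N8=0 → Y1=0, Y2=0; observed Y1=0, Y2=0. Eliminates N6 stuck-at-1.
Only N2 stuck-at-0 is consistent with every test.

N2 stuck-at-0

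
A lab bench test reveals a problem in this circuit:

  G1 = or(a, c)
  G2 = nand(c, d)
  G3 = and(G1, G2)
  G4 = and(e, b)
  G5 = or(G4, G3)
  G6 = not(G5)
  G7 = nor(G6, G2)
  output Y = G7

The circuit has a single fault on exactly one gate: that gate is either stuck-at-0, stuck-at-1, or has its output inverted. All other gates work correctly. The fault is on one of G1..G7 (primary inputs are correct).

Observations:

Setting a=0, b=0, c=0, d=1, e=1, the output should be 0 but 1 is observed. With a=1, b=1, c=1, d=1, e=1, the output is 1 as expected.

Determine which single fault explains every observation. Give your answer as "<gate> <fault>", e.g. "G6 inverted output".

G7 stuck-at-1

Fault-free values for test 1 (a=0, b=0, c=0, d=1, e=1): G1=0, G2=1, G3=0, G4=0, G5=0, G6=1, G7=0, giving Y=0. Observed 1.
Test 1: faults giving observed 1 are {G7 stuck-at-1, G7 inverted output}.
Test 2 (a=1, b=1, c=1, d=1, e=1): fault-free G1=1, G2=0, G3=0, G4=1, G5=1, G6=0, G7=1 → 1; observed 1. Eliminates G7 inverted output.
Only G7 stuck-at-1 is consistent with every test.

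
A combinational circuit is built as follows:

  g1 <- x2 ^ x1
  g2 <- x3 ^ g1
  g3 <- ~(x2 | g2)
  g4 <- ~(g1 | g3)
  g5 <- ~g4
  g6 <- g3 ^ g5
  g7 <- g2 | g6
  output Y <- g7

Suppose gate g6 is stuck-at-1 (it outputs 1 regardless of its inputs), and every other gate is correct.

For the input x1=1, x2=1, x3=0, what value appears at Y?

Propagate with g6 forced: g1=0, g2=0, g3=0, g4=1, g5=0, g6=1 [stuck-at-1], g7=1.
So Y = 1. (Without the fault it would be 0.)

1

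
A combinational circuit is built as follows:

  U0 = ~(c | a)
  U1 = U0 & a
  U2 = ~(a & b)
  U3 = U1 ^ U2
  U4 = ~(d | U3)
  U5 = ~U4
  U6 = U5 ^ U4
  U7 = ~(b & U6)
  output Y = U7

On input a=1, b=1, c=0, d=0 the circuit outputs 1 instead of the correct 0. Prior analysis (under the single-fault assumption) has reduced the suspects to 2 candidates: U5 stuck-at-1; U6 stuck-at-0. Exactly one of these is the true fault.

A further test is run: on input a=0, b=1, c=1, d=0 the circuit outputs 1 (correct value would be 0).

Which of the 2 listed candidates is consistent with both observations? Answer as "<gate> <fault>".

U6 stuck-at-0

Evaluate each candidate on input a=0, b=1, c=1, d=0:
  U5 stuck-at-1: U0=0, U1=0, U2=1, U3=1, U4=0, U5=1 [stuck-at-1], U6=1, U7=0 → 0 — eliminated
  U6 stuck-at-0: U0=0, U1=0, U2=1, U3=1, U4=0, U5=1, U6=0 [stuck-at-0], U7=1 → 1 — matches
Only U6 stuck-at-0 reproduces the observed 1.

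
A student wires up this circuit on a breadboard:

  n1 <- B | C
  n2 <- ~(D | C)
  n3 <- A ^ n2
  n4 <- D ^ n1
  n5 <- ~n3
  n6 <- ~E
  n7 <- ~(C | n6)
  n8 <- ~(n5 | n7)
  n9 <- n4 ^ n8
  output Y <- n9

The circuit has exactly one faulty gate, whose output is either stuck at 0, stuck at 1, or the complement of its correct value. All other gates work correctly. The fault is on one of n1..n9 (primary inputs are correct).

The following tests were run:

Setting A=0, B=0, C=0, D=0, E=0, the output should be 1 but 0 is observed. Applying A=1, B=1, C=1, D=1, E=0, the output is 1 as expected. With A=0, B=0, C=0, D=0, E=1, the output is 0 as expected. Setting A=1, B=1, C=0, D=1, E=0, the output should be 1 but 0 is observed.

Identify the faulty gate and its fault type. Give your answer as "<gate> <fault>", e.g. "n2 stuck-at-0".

n6 stuck-at-0

Fault-free values for test 1 (A=0, B=0, C=0, D=0, E=0): n1=0, n2=1, n3=1, n4=0, n5=0, n6=1, n7=0, n8=1, n9=1, giving Y=1. Observed 0.
Test 1: faults giving observed 0 are {n1 stuck-at-1, n1 inverted output, n2 stuck-at-0, n2 inverted output, n3 stuck-at-0, n3 inverted output, n4 stuck-at-1, n4 inverted output, n5 stuck-at-1, n5 inverted output, n6 stuck-at-0, n6 inverted output, n7 stuck-at-1, n7 inverted output, n8 stuck-at-0, n8 inverted output, n9 stuck-at-0, n9 inverted output}.
Test 2 (A=1, B=1, C=1, D=1, E=0): fault-free n1=1, n2=0, n3=1, n4=0, n5=0, n6=1, n7=0, n8=1, n9=1 → 1; observed 1. Eliminates n1 inverted output, n2 inverted output, n3 stuck-at-0, n3 inverted output, n4 stuck-at-1, n4 inverted output, n5 stuck-at-1, n5 inverted output, n7 stuck-at-1, n7 inverted output, n8 stuck-at-0, n8 inverted output, n9 stuck-at-0, n9 inverted output.
Test 3 (A=0, B=0, C=0, D=0, E=1): fault-free n1=0, n2=1, n3=1, n4=0, n5=0, n6=0, n7=1, n8=0, n9=0 → 0; observed 0. Eliminates n1 stuck-at-1, n6 inverted output.
Test 4 (A=1, B=1, C=0, D=1, E=0): fault-free n1=1, n2=0, n3=1, n4=0, n5=0, n6=1, n7=0, n8=1, n9=1 → 1; observed 0. Eliminates n2 stuck-at-0.
Only n6 stuck-at-0 is consistent with every test.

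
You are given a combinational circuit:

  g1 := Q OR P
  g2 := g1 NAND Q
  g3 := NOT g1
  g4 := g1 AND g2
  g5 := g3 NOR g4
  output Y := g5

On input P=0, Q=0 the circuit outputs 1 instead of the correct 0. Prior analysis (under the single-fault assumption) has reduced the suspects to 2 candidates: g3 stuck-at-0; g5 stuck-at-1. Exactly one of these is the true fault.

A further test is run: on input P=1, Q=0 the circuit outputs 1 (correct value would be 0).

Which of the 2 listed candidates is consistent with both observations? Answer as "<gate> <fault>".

g5 stuck-at-1

Evaluate each candidate on input P=1, Q=0:
  g3 stuck-at-0: g1=1, g2=1, g3=0 [stuck-at-0], g4=1, g5=0 → 0 — eliminated
  g5 stuck-at-1: g1=1, g2=1, g3=0, g4=1, g5=1 [stuck-at-1] → 1 — matches
Only g5 stuck-at-1 reproduces the observed 1.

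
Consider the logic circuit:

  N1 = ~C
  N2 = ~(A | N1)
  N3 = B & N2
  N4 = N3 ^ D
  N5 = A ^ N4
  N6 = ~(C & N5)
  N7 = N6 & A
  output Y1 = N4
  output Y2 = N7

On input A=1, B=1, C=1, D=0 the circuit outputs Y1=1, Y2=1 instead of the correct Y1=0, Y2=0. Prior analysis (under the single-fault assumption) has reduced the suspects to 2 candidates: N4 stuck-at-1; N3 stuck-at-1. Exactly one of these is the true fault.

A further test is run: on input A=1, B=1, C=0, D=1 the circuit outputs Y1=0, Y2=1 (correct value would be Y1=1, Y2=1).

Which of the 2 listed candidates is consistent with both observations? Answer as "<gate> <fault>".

N3 stuck-at-1

Evaluate each candidate on input A=1, B=1, C=0, D=1:
  N4 stuck-at-1: N1=1, N2=0, N3=0, N4=1 [stuck-at-1], N5=0, N6=1, N7=1 → Y1=1, Y2=1 — eliminated
  N3 stuck-at-1: N1=1, N2=0, N3=1 [stuck-at-1], N4=0, N5=1, N6=1, N7=1 → Y1=0, Y2=1 — matches
Only N3 stuck-at-1 reproduces the observed Y1=0, Y2=1.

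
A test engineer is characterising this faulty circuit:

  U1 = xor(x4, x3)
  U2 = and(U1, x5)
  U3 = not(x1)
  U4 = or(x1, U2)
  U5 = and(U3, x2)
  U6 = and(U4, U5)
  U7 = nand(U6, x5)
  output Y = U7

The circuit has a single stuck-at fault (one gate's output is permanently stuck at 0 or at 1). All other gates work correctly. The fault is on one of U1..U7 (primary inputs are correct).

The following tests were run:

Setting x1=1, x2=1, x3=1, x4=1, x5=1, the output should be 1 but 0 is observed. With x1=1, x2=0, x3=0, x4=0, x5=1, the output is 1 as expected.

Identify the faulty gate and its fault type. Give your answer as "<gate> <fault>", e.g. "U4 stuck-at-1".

U3 stuck-at-1

Fault-free values for test 1 (x1=1, x2=1, x3=1, x4=1, x5=1): U1=0, U2=0, U3=0, U4=1, U5=0, U6=0, U7=1, giving Y=1. Observed 0.
Test 1: faults giving observed 0 are {U3 stuck-at-1, U5 stuck-at-1, U6 stuck-at-1, U7 stuck-at-0}.
Test 2 (x1=1, x2=0, x3=0, x4=0, x5=1): fault-free U1=0, U2=0, U3=0, U4=1, U5=0, U6=0, U7=1 → 1; observed 1. Eliminates U5 stuck-at-1, U6 stuck-at-1, U7 stuck-at-0.
Only U3 stuck-at-1 is consistent with every test.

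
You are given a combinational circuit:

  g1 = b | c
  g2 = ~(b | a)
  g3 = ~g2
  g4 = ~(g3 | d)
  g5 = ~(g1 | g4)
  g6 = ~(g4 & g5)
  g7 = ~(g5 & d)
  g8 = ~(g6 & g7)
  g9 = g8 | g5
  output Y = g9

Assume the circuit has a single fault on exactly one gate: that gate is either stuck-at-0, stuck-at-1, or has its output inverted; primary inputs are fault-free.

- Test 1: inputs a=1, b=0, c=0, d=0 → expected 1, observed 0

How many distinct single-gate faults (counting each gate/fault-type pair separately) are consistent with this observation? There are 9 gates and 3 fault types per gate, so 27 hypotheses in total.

Fault-free: g1=0, g2=0, g3=1, g4=0, g5=1, g6=1, g7=1, g8=0, g9=1 → 1. Observed 0.
  g1: stuck-at-1, inverted output ✓; others ✗
  g2: stuck-at-1, inverted output ✓; others ✗
  g3: stuck-at-0, inverted output ✓; others ✗
  g4: stuck-at-1, inverted output ✓; others ✗
  g5: stuck-at-0, inverted output ✓; others ✗
  g6: none of the 3 fault types match ✗
  g7: none of the 3 fault types match ✗
  g8: none of the 3 fault types match ✗
  g9: stuck-at-0, inverted output ✓; others ✗
Consistent faults: {g1 stuck-at-1, g1 inverted output, g2 stuck-at-1, g2 inverted output, g3 stuck-at-0, g3 inverted output, g4 stuck-at-1, g4 inverted output, g5 stuck-at-0, g5 inverted output, g9 stuck-at-0, g9 inverted output} — 12 in all.

12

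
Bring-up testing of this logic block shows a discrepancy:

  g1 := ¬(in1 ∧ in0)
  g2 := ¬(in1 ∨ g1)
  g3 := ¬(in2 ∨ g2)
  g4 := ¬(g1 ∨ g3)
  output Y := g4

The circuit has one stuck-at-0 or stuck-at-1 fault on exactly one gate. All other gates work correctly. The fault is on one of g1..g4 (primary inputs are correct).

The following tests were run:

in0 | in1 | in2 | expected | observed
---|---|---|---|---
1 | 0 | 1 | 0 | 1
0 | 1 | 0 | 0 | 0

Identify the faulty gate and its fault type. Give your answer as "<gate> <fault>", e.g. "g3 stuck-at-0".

g1 stuck-at-0

Fault-free values for test 1 (in0=1, in1=0, in2=1): g1=1, g2=0, g3=0, g4=0, giving Y=0. Observed 1.
Test 1: faults giving observed 1 are {g1 stuck-at-0, g4 stuck-at-1}.
Test 2 (in0=0, in1=1, in2=0): fault-free g1=1, g2=0, g3=1, g4=0 → 0; observed 0. Eliminates g4 stuck-at-1.
Only g1 stuck-at-0 is consistent with every test.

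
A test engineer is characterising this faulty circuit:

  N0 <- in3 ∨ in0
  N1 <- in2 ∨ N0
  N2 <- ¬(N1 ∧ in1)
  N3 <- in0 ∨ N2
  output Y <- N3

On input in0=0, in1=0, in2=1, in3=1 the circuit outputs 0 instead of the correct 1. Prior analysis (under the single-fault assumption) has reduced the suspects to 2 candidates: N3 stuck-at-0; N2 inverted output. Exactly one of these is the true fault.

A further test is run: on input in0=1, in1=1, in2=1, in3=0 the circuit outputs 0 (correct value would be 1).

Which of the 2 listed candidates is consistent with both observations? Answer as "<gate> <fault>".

N3 stuck-at-0

Evaluate each candidate on input in0=1, in1=1, in2=1, in3=0:
  N3 stuck-at-0: N0=1, N1=1, N2=0, N3=0 [stuck-at-0] → 0 — matches
  N2 inverted output: N0=1, N1=1, N2=1 [inverted output], N3=1 → 1 — eliminated
Only N3 stuck-at-0 reproduces the observed 0.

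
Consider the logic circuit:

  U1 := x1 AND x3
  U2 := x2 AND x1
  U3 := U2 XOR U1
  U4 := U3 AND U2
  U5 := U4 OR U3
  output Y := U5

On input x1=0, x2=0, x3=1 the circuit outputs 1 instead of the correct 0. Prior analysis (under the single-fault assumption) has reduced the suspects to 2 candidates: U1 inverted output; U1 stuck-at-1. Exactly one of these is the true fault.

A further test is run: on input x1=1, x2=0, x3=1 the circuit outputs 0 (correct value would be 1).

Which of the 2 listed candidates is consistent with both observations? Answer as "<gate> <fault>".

Evaluate each candidate on input x1=1, x2=0, x3=1:
  U1 inverted output: U1=0 [inverted output], U2=0, U3=0, U4=0, U5=0 → 0 — matches
  U1 stuck-at-1: U1=1 [stuck-at-1], U2=0, U3=1, U4=0, U5=1 → 1 — eliminated
Only U1 inverted output reproduces the observed 0.

U1 inverted output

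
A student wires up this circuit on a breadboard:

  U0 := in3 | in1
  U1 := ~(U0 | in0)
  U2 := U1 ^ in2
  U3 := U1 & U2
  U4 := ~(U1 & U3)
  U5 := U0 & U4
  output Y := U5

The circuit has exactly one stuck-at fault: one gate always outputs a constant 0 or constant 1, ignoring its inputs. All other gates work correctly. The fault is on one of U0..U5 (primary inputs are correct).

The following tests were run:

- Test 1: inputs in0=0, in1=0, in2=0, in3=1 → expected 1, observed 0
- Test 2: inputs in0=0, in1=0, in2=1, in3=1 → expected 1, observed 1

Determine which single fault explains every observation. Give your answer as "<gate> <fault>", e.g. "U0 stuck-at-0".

Fault-free values for test 1 (in0=0, in1=0, in2=0, in3=1): U0=1, U1=0, U2=0, U3=0, U4=1, U5=1, giving Y=1. Observed 0.
Test 1: faults giving observed 0 are {U0 stuck-at-0, U1 stuck-at-1, U4 stuck-at-0, U5 stuck-at-0}.
Test 2 (in0=0, in1=0, in2=1, in3=1): fault-free U0=1, U1=0, U2=1, U3=0, U4=1, U5=1 → 1; observed 1. Eliminates U0 stuck-at-0, U4 stuck-at-0, U5 stuck-at-0.
Only U1 stuck-at-1 is consistent with every test.

U1 stuck-at-1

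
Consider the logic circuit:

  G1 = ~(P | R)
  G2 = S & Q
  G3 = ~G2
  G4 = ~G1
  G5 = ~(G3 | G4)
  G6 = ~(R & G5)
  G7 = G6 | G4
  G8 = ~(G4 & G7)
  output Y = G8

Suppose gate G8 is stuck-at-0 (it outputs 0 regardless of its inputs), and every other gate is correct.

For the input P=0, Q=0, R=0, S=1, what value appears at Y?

Propagate with G8 forced: G1=1, G2=0, G3=1, G4=0, G5=0, G6=1, G7=1, G8=0 [stuck-at-0].
So Y = 0. (Without the fault it would be 1.)

0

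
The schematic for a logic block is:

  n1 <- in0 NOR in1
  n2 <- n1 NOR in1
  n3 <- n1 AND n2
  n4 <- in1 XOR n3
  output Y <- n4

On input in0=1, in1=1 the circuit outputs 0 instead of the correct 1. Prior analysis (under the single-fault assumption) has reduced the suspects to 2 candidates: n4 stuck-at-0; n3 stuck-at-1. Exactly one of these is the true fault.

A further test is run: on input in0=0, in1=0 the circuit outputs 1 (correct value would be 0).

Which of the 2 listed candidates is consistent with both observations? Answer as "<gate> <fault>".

n3 stuck-at-1

Evaluate each candidate on input in0=0, in1=0:
  n4 stuck-at-0: n1=1, n2=0, n3=0, n4=0 [stuck-at-0] → 0 — eliminated
  n3 stuck-at-1: n1=1, n2=0, n3=1 [stuck-at-1], n4=1 → 1 — matches
Only n3 stuck-at-1 reproduces the observed 1.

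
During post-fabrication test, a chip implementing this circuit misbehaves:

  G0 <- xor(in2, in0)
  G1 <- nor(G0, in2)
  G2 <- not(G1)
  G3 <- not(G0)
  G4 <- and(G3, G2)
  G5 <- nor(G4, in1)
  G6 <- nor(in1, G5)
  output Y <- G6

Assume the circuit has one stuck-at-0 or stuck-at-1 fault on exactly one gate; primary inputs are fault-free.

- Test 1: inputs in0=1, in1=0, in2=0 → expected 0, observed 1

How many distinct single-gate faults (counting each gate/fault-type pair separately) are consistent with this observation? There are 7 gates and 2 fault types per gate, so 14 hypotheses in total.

Fault-free: G0=1, G1=0, G2=1, G3=0, G4=0, G5=1, G6=0 → 0. Observed 1.
  G0 stuck-at-0: output 0 ✗
  G0 stuck-at-1: output 0 ✗
  G1 stuck-at-0: output 0 ✗
  G1 stuck-at-1: output 0 ✗
  G2 stuck-at-0: output 0 ✗
  G2 stuck-at-1: output 0 ✗
  G3 stuck-at-0: output 0 ✗
  G3 stuck-at-1: output 1 ✓
  G4 stuck-at-0: output 0 ✗
  G4 stuck-at-1: output 1 ✓
  G5 stuck-at-0: output 1 ✓
  G5 stuck-at-1: output 0 ✗
  G6 stuck-at-0: output 0 ✗
  G6 stuck-at-1: output 1 ✓
Consistent faults: {G3 stuck-at-1, G4 stuck-at-1, G5 stuck-at-0, G6 stuck-at-1} — 4 in all.

4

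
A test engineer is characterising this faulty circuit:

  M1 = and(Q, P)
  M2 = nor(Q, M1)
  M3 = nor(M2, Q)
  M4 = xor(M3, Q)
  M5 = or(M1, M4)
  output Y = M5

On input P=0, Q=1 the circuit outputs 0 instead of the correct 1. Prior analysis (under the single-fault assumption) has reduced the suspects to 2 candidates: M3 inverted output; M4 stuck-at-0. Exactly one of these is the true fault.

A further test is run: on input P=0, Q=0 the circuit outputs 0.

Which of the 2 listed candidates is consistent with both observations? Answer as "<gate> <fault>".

Evaluate each candidate on input P=0, Q=0:
  M3 inverted output: M1=0, M2=1, M3=1 [inverted output], M4=1, M5=1 → 1 — eliminated
  M4 stuck-at-0: M1=0, M2=1, M3=0, M4=0 [stuck-at-0], M5=0 → 0 — matches
Only M4 stuck-at-0 reproduces the observed 0.

M4 stuck-at-0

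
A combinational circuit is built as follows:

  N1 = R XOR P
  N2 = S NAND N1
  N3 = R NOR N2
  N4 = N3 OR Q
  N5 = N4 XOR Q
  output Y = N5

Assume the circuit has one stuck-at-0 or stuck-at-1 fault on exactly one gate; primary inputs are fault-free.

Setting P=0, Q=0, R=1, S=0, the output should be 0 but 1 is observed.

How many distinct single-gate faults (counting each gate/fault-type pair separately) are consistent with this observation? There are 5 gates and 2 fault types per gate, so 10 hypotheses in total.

Fault-free: N1=1, N2=1, N3=0, N4=0, N5=0 → 0. Observed 1.
  N1 stuck-at-0: output 0 ✗
  N1 stuck-at-1: output 0 ✗
  N2 stuck-at-0: output 0 ✗
  N2 stuck-at-1: output 0 ✗
  N3 stuck-at-0: output 0 ✗
  N3 stuck-at-1: output 1 ✓
  N4 stuck-at-0: output 0 ✗
  N4 stuck-at-1: output 1 ✓
  N5 stuck-at-0: output 0 ✗
  N5 stuck-at-1: output 1 ✓
Consistent faults: {N3 stuck-at-1, N4 stuck-at-1, N5 stuck-at-1} — 3 in all.

3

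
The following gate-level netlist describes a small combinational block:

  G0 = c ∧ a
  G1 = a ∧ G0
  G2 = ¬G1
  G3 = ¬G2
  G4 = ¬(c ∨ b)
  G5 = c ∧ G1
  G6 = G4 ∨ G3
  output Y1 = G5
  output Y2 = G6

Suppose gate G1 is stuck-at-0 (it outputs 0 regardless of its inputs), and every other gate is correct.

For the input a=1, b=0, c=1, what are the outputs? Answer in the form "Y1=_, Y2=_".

Propagate with G1 forced: G0=1, G1=0 [stuck-at-0], G2=1, G3=0, G4=0, G5=0, G6=0.
So the outputs are Y1=0, Y2=0. (Without the fault they would be Y1=1, Y2=1.)

Y1=0, Y2=0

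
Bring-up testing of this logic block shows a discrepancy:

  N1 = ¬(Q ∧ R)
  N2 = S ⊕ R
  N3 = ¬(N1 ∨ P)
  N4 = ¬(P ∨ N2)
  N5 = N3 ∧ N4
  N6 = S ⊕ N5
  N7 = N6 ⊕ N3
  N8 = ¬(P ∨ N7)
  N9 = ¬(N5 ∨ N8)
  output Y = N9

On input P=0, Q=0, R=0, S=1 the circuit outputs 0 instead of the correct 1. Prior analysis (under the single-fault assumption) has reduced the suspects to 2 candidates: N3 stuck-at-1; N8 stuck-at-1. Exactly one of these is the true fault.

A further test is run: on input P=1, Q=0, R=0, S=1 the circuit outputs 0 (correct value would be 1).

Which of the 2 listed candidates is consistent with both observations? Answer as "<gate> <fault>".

Evaluate each candidate on input P=1, Q=0, R=0, S=1:
  N3 stuck-at-1: N1=1, N2=1, N3=1 [stuck-at-1], N4=0, N5=0, N6=1, N7=0, N8=0, N9=1 → 1 — eliminated
  N8 stuck-at-1: N1=1, N2=1, N3=0, N4=0, N5=0, N6=1, N7=1, N8=1 [stuck-at-1], N9=0 → 0 — matches
Only N8 stuck-at-1 reproduces the observed 0.

N8 stuck-at-1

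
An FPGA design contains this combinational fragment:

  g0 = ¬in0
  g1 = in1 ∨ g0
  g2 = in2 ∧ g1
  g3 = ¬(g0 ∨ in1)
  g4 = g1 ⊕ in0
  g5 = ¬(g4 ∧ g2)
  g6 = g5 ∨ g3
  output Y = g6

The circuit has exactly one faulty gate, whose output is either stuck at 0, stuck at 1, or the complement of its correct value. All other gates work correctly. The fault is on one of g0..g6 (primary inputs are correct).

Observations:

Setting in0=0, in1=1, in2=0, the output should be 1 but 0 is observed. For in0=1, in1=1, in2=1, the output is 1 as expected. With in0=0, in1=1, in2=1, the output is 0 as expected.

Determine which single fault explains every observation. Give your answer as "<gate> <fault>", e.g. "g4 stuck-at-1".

g2 stuck-at-1

Fault-free values for test 1 (in0=0, in1=1, in2=0): g0=1, g1=1, g2=0, g3=0, g4=1, g5=1, g6=1, giving Y=1. Observed 0.
Test 1: faults giving observed 0 are {g2 stuck-at-1, g2 inverted output, g5 stuck-at-0, g5 inverted output, g6 stuck-at-0, g6 inverted output}.
Test 2 (in0=1, in1=1, in2=1): fault-free g0=0, g1=1, g2=1, g3=0, g4=0, g5=1, g6=1 → 1; observed 1. Eliminates g5 stuck-at-0, g5 inverted output, g6 stuck-at-0, g6 inverted output.
Test 3 (in0=0, in1=1, in2=1): fault-free g0=1, g1=1, g2=1, g3=0, g4=1, g5=0, g6=0 → 0; observed 0. Eliminates g2 inverted output.
Only g2 stuck-at-1 is consistent with every test.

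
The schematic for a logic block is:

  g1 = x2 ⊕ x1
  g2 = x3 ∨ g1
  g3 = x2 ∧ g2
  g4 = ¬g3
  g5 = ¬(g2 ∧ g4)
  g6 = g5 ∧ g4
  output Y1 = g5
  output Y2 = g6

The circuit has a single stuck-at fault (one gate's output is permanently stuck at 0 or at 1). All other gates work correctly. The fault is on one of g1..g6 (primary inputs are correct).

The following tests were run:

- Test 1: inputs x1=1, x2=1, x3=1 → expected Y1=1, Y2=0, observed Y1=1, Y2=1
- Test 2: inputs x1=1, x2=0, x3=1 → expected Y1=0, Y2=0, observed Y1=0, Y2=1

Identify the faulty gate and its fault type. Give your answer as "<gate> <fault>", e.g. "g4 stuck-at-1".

Fault-free values for test 1 (x1=1, x2=1, x3=1): g1=0, g2=1, g3=1, g4=0, g5=1, g6=0, giving Y1=1, Y2=0. Observed Y1=1, Y2=1.
Test 1: faults giving observed Y1=1, Y2=1 are {g2 stuck-at-0, g6 stuck-at-1}.
Test 2 (x1=1, x2=0, x3=1): fault-free g1=1, g2=1, g3=0, g4=1, g5=0, g6=0 → Y1=0, Y2=0; observed Y1=0, Y2=1. Eliminates g2 stuck-at-0.
Only g6 stuck-at-1 is consistent with every test.

g6 stuck-at-1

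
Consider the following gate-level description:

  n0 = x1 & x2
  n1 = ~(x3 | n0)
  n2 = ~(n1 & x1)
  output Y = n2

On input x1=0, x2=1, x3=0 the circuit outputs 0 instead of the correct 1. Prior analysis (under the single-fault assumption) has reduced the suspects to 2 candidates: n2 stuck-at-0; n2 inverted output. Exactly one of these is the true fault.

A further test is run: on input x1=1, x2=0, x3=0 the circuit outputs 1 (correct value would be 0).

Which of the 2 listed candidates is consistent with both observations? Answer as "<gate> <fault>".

n2 inverted output

Evaluate each candidate on input x1=1, x2=0, x3=0:
  n2 stuck-at-0: n0=0, n1=1, n2=0 [stuck-at-0] → 0 — eliminated
  n2 inverted output: n0=0, n1=1, n2=1 [inverted output] → 1 — matches
Only n2 inverted output reproduces the observed 1.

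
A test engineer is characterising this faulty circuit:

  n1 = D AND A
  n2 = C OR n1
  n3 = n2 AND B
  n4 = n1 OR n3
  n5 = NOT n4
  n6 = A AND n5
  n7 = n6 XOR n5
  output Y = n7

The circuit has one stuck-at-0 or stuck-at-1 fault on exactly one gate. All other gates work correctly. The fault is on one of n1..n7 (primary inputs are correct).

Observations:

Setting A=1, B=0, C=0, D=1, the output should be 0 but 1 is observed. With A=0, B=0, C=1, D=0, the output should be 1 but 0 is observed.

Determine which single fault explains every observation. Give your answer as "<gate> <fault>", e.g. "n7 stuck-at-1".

Fault-free values for test 1 (A=1, B=0, C=0, D=1): n1=1, n2=1, n3=0, n4=1, n5=0, n6=0, n7=0, giving Y=0. Observed 1.
Test 1: faults giving observed 1 are {n6 stuck-at-1, n7 stuck-at-1}.
Test 2 (A=0, B=0, C=1, D=0): fault-free n1=0, n2=1, n3=0, n4=0, n5=1, n6=0, n7=1 → 1; observed 0. Eliminates n7 stuck-at-1.
Only n6 stuck-at-1 is consistent with every test.

n6 stuck-at-1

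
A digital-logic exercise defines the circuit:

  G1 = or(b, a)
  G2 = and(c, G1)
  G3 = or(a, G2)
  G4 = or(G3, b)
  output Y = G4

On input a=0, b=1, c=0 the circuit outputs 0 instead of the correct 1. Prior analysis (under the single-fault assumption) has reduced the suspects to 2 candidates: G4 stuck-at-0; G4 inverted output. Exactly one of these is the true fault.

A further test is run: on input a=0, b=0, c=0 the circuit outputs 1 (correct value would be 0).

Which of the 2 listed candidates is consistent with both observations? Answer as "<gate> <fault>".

G4 inverted output

Evaluate each candidate on input a=0, b=0, c=0:
  G4 stuck-at-0: G1=0, G2=0, G3=0, G4=0 [stuck-at-0] → 0 — eliminated
  G4 inverted output: G1=0, G2=0, G3=0, G4=1 [inverted output] → 1 — matches
Only G4 inverted output reproduces the observed 1.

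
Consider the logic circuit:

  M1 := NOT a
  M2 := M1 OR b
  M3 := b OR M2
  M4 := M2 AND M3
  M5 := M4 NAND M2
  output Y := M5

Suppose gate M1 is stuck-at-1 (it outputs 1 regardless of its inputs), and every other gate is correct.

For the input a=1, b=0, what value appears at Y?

Propagate with M1 forced: M1=1 [stuck-at-1], M2=1, M3=1, M4=1, M5=0.
So Y = 0. (Without the fault it would be 1.)

0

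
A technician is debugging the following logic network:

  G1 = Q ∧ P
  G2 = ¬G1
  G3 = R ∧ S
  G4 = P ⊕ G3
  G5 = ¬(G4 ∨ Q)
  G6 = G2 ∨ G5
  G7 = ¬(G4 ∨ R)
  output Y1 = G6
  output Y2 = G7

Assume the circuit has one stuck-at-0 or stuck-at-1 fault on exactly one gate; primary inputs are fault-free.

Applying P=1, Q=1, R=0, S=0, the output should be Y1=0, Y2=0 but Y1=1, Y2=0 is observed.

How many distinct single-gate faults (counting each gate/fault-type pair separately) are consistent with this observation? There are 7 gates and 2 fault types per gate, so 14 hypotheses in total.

Fault-free: G1=1, G2=0, G3=0, G4=1, G5=0, G6=0, G7=0 → Y1=0, Y2=0. Observed Y1=1, Y2=0.
  G1 stuck-at-0: output Y1=1, Y2=0 ✓
  G1 stuck-at-1: output Y1=0, Y2=0 ✗
  G2 stuck-at-0: output Y1=0, Y2=0 ✗
  G2 stuck-at-1: output Y1=1, Y2=0 ✓
  G3 stuck-at-0: output Y1=0, Y2=0 ✗
  G3 stuck-at-1: output Y1=0, Y2=1 ✗
  G4 stuck-at-0: output Y1=0, Y2=1 ✗
  G4 stuck-at-1: output Y1=0, Y2=0 ✗
  G5 stuck-at-0: output Y1=0, Y2=0 ✗
  G5 stuck-at-1: output Y1=1, Y2=0 ✓
  G6 stuck-at-0: output Y1=0, Y2=0 ✗
  G6 stuck-at-1: output Y1=1, Y2=0 ✓
  G7 stuck-at-0: output Y1=0, Y2=0 ✗
  G7 stuck-at-1: output Y1=0, Y2=1 ✗
Consistent faults: {G1 stuck-at-0, G2 stuck-at-1, G5 stuck-at-1, G6 stuck-at-1} — 4 in all.

4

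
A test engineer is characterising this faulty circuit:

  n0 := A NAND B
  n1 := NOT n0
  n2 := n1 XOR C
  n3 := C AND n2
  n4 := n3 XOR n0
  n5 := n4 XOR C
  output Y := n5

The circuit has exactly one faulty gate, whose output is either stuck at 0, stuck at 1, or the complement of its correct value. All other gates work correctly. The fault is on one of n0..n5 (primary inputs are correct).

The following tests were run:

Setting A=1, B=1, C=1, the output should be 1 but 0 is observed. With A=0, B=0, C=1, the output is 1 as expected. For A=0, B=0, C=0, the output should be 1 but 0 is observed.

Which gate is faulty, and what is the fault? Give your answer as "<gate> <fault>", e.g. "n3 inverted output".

Fault-free values for test 1 (A=1, B=1, C=1): n0=0, n1=1, n2=0, n3=0, n4=0, n5=1, giving Y=1. Observed 0.
Test 1: faults giving observed 0 are {n1 stuck-at-0, n1 inverted output, n2 stuck-at-1, n2 inverted output, n3 stuck-at-1, n3 inverted output, n4 stuck-at-1, n4 inverted output, n5 stuck-at-0, n5 inverted output}.
Test 2 (A=0, B=0, C=1): fault-free n0=1, n1=0, n2=1, n3=1, n4=0, n5=1 → 1; observed 1. Eliminates n1 inverted output, n2 inverted output, n3 inverted output, n4 stuck-at-1, n4 inverted output, n5 stuck-at-0, n5 inverted output.
Test 3 (A=0, B=0, C=0): fault-free n0=1, n1=0, n2=0, n3=0, n4=1, n5=1 → 1; observed 0. Eliminates n1 stuck-at-0, n2 stuck-at-1.
Only n3 stuck-at-1 is consistent with every test.

n3 stuck-at-1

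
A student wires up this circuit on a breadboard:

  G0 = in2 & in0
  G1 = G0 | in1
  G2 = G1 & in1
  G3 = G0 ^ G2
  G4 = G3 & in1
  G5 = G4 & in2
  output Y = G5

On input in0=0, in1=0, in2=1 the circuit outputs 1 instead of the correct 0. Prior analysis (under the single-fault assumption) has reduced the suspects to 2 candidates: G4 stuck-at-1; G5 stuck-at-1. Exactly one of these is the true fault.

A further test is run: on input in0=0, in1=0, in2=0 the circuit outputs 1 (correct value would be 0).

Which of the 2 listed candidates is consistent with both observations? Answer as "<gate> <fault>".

G5 stuck-at-1

Evaluate each candidate on input in0=0, in1=0, in2=0:
  G4 stuck-at-1: G0=0, G1=0, G2=0, G3=0, G4=1 [stuck-at-1], G5=0 → 0 — eliminated
  G5 stuck-at-1: G0=0, G1=0, G2=0, G3=0, G4=0, G5=1 [stuck-at-1] → 1 — matches
Only G5 stuck-at-1 reproduces the observed 1.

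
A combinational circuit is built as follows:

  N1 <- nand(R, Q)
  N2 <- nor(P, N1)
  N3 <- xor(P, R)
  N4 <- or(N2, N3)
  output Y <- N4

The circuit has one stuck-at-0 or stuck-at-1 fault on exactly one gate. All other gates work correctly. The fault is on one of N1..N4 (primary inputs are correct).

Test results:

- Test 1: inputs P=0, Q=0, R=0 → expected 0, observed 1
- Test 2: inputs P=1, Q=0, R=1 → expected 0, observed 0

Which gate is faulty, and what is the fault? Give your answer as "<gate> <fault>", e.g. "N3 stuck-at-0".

Fault-free values for test 1 (P=0, Q=0, R=0): N1=1, N2=0, N3=0, N4=0, giving Y=0. Observed 1.
Test 1: faults giving observed 1 are {N1 stuck-at-0, N2 stuck-at-1, N3 stuck-at-1, N4 stuck-at-1}.
Test 2 (P=1, Q=0, R=1): fault-free N1=1, N2=0, N3=0, N4=0 → 0; observed 0. Eliminates N2 stuck-at-1, N3 stuck-at-1, N4 stuck-at-1.
Only N1 stuck-at-0 is consistent with every test.

N1 stuck-at-0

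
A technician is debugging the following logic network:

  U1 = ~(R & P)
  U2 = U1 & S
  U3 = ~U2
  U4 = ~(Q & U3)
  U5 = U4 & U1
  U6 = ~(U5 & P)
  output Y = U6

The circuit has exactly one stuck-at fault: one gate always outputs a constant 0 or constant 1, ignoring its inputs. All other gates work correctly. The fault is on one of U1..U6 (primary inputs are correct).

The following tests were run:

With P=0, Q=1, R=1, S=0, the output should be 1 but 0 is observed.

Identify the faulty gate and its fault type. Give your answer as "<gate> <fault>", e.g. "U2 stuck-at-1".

U6 stuck-at-0

Fault-free values for test 1 (P=0, Q=1, R=1, S=0): U1=1, U2=0, U3=1, U4=0, U5=0, U6=1, giving Y=1. Observed 0.
Test 1: faults giving observed 0 are {U6 stuck-at-0}.
Only U6 stuck-at-0 is consistent with every test.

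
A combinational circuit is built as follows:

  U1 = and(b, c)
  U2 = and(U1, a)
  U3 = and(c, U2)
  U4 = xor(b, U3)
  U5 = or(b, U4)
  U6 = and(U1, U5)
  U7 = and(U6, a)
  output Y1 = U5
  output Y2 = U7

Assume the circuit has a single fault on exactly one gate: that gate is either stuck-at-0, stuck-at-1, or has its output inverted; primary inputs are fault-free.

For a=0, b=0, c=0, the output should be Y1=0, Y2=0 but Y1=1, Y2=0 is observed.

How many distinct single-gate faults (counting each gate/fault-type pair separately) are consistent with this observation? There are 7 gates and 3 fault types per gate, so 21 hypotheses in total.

Fault-free: U1=0, U2=0, U3=0, U4=0, U5=0, U6=0, U7=0 → Y1=0, Y2=0. Observed Y1=1, Y2=0.
  U1: none of the 3 fault types match ✗
  U2: none of the 3 fault types match ✗
  U3: stuck-at-1, inverted output ✓; others ✗
  U4: stuck-at-1, inverted output ✓; others ✗
  U5: stuck-at-1, inverted output ✓; others ✗
  U6: none of the 3 fault types match ✗
  U7: none of the 3 fault types match ✗
Consistent faults: {U3 stuck-at-1, U3 inverted output, U4 stuck-at-1, U4 inverted output, U5 stuck-at-1, U5 inverted output} — 6 in all.

6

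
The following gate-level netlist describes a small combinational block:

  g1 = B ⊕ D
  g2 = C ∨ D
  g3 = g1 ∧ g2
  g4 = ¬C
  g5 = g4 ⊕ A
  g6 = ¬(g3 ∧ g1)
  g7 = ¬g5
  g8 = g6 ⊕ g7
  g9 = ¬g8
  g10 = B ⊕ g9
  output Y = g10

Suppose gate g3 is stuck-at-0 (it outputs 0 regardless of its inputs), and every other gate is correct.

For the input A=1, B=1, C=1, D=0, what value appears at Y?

1

Propagate with g3 forced: g1=1, g2=1, g3=0 [stuck-at-0], g4=0, g5=1, g6=1, g7=0, g8=1, g9=0, g10=1.
So Y = 1. (Without the fault it would be 0.)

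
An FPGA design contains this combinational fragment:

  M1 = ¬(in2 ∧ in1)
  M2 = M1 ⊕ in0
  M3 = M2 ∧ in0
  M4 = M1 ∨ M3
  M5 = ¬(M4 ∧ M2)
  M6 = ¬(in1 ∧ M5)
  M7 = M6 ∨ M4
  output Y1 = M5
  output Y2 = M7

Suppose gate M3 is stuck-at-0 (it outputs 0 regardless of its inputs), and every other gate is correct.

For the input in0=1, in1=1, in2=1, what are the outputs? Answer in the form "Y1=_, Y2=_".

Y1=1, Y2=0

Propagate with M3 forced: M1=0, M2=1, M3=0 [stuck-at-0], M4=0, M5=1, M6=0, M7=0.
So the outputs are Y1=1, Y2=0. (Without the fault they would be Y1=0, Y2=1.)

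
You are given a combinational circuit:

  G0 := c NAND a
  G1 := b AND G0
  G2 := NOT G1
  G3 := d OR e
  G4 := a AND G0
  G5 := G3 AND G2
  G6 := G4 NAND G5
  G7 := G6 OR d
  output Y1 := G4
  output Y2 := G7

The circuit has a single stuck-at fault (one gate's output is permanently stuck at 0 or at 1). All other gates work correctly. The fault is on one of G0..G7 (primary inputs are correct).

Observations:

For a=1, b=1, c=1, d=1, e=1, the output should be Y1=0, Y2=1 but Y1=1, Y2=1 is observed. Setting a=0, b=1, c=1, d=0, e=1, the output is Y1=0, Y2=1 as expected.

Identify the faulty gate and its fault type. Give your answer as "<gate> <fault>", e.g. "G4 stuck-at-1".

G0 stuck-at-1

Fault-free values for test 1 (a=1, b=1, c=1, d=1, e=1): G0=0, G1=0, G2=1, G3=1, G4=0, G5=1, G6=1, G7=1, giving Y1=0, Y2=1. Observed Y1=1, Y2=1.
Test 1: faults giving observed Y1=1, Y2=1 are {G0 stuck-at-1, G4 stuck-at-1}.
Test 2 (a=0, b=1, c=1, d=0, e=1): fault-free G0=1, G1=1, G2=0, G3=1, G4=0, G5=0, G6=1, G7=1 → Y1=0, Y2=1; observed Y1=0, Y2=1. Eliminates G4 stuck-at-1.
Only G0 stuck-at-1 is consistent with every test.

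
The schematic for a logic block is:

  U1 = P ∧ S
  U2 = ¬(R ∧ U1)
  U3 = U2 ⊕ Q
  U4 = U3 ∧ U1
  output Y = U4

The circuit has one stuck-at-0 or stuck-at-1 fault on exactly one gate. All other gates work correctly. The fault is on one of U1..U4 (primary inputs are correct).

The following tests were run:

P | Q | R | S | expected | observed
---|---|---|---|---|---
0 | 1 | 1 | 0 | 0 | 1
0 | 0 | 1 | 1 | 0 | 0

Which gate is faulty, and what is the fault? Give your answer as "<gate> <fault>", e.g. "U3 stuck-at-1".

Fault-free values for test 1 (P=0, Q=1, R=1, S=0): U1=0, U2=1, U3=0, U4=0, giving Y=0. Observed 1.
Test 1: faults giving observed 1 are {U1 stuck-at-1, U4 stuck-at-1}.
Test 2 (P=0, Q=0, R=1, S=1): fault-free U1=0, U2=1, U3=1, U4=0 → 0; observed 0. Eliminates U4 stuck-at-1.
Only U1 stuck-at-1 is consistent with every test.

U1 stuck-at-1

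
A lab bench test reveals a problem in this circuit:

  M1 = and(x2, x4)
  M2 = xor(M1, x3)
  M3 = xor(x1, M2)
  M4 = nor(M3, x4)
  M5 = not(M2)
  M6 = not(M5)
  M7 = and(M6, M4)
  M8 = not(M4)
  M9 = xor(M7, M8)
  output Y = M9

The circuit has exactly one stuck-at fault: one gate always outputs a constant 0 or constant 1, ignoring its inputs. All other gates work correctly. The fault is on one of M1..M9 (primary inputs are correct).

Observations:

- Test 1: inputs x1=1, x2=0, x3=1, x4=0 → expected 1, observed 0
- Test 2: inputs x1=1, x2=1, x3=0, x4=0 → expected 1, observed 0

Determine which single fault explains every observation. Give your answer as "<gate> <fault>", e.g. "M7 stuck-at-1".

Fault-free values for test 1 (x1=1, x2=0, x3=1, x4=0): M1=0, M2=1, M3=0, M4=1, M5=0, M6=1, M7=1, M8=0, M9=1, giving Y=1. Observed 0.
Test 1: faults giving observed 0 are {M5 stuck-at-1, M6 stuck-at-0, M7 stuck-at-0, M8 stuck-at-1, M9 stuck-at-0}.
Test 2 (x1=1, x2=1, x3=0, x4=0): fault-free M1=0, M2=0, M3=1, M4=0, M5=1, M6=0, M7=0, M8=1, M9=1 → 1; observed 0. Eliminates M5 stuck-at-1, M6 stuck-at-0, M7 stuck-at-0, M8 stuck-at-1.
Only M9 stuck-at-0 is consistent with every test.

M9 stuck-at-0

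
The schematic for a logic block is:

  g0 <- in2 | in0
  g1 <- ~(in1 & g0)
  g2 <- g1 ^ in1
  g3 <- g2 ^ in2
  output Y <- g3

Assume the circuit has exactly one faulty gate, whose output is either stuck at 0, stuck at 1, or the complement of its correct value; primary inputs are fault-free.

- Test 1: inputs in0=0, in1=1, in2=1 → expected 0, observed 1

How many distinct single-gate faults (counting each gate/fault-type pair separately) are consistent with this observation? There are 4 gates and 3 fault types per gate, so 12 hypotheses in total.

Fault-free: g0=1, g1=0, g2=1, g3=0 → 0. Observed 1.
  g0 stuck-at-0: output 1 ✓
  g0 stuck-at-1: output 0 ✗
  g0 inverted output: output 1 ✓
  g1 stuck-at-0: output 0 ✗
  g1 stuck-at-1: output 1 ✓
  g1 inverted output: output 1 ✓
  g2 stuck-at-0: output 1 ✓
  g2 stuck-at-1: output 0 ✗
  g2 inverted output: output 1 ✓
  g3 stuck-at-0: output 0 ✗
  g3 stuck-at-1: output 1 ✓
  g3 inverted output: output 1 ✓
Consistent faults: {g0 stuck-at-0, g0 inverted output, g1 stuck-at-1, g1 inverted output, g2 stuck-at-0, g2 inverted output, g3 stuck-at-1, g3 inverted output} — 8 in all.

8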